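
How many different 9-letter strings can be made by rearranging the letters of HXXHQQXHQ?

HXXHQQXHQ has 9 letters with H appearing 3 times, Q appearing 3 times, and X appearing 3 times.
So there are 9! / (3!·3!·3!) = 1680 distinguishable arrangements.

1680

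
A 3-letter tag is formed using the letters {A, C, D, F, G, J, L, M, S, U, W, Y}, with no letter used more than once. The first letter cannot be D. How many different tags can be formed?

1210

The first letter has 12−1 = 11 choices (anything except D).
The remaining 2 letters are filled from the other 11 symbols without repetition: 11 × 10 = 110.
Total: 11 × 110 = 1210.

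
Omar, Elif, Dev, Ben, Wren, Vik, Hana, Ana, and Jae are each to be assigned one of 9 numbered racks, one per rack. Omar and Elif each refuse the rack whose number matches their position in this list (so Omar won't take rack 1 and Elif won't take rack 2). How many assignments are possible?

Let Aᵢ (for i ∈ {1, 2}) be the placements that put person i in their forbidden rack. Any j of these fix j positions, leaving (9−j)! ways to fill the rest, and there are C(2,j) ways to pick which j.
By inclusion–exclusion, the number of valid placements is Σ_{j=0}^{2} (−1)^j C(2,j)·(9−j)!.
Computing: 362880 − 80640 + 5040 = 287280.

287280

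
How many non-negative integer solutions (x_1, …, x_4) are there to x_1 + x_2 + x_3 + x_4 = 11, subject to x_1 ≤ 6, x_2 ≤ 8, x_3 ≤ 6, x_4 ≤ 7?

By stars and bars, unrestricted non-negative solutions to x_1+…+x_4 = 11 number C(11+3,3) = 364.
Subtract solutions that violate a single cap (substitute x_i' = x_i − (cap_i+1)): x_1 ≥ 7 gives C(7,3) = 35; x_2 ≥ 9 gives C(5,3) = 10; x_3 ≥ 7 gives C(7,3) = 35; x_4 ≥ 8 gives C(6,3) = 20. Together 100.
No two caps can be exceeded simultaneously, so the pair terms are all 0.
By inclusion–exclusion the count is 364 − 100 + 0 = 264.

264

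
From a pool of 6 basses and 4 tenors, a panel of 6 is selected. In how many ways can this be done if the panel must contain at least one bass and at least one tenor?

209

With no constraint there are C(10,6) = 210 possible selections.
Subtract selections that omit an entire group: no basses → C(4,6) = 0; no tenors → C(6,6) = 1.
Both groups omitted at once is impossible, so 210 − 1 = 209.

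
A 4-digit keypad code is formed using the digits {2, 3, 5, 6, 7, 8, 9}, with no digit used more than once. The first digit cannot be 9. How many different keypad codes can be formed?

720

The first digit has 7−1 = 6 choices (anything except 9).
The remaining 3 digits are filled from the other 6 symbols without repetition: 6 × 5 × 4 = 120.
Total: 6 × 120 = 720.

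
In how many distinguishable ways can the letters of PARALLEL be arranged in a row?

PARALLEL has 8 letters with A appearing twice and L appearing 3 times.
So there are 8! / (3!·2!) = 3360 distinguishable arrangements.

3360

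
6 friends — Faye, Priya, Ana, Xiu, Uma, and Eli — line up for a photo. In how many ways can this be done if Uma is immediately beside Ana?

Glue Uma and Ana into one block (2 internal orders), leaving 5 units to arrange in a row.
So the count is 2·(5)! = 240.

240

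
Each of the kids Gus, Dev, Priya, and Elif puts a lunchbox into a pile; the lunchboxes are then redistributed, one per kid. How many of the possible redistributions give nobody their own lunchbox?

9

This is the derangement count D_4: permutations of 4 items with no fixed point.
By inclusion–exclusion this is Σ_{j=0}^{4} (−1)^j C(4,j)·(4−j)!.
Computing: 24 − 24 + 12 − 4 + 1 = 9.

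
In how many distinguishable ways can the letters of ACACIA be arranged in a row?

60

ACACIA has 6 letters with A appearing 3 times and C appearing twice.
Dividing 6! = 720 by 3!·2! = 12 for the repeated letters gives 60.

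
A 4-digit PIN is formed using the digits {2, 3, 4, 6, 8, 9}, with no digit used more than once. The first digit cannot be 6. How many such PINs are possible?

300

The first digit has 6−1 = 5 choices (anything except 6).
The remaining 3 digits are filled from the other 5 symbols without repetition: 5 × 4 × 3 = 60.
Total: 5 × 60 = 300.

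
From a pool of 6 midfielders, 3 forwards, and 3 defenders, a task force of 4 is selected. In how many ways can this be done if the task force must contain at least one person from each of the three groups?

243

Unrestricted: C(12,4) = 495 ways to pick any 4 of the 12.
Selections missing a whole group: no midfielders → C(6,4) = 15; no forwards → C(9,4) = 126; no defenders → C(9,4) = 126.
Add back selections omitting two groups (i.e. drawn from a single group): C(6,4) + C(3,4) + C(3,4) = 15.
By inclusion–exclusion: 495 − 267 + 15 = 243.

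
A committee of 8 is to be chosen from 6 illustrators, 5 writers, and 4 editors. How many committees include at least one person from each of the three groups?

6216

With no constraint there are C(15,8) = 6435 possible selections.
Selections missing a whole group: no illustrators → C(9,8) = 9; no writers → C(10,8) = 45; no editors → C(11,8) = 165.
Add back selections omitting two groups (i.e. drawn from a single group): C(6,8) + C(5,8) + C(4,8) = 0.
By inclusion–exclusion: 6435 − 219 + 0 = 6216.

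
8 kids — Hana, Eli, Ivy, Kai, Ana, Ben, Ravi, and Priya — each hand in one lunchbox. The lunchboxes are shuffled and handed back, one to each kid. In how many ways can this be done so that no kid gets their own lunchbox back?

Let Aᵢ be the assignments in which kid i gets their own lunchbox. We want the size of the complement of A₁∪…∪A_8.
By inclusion–exclusion this is Σ_{j=0}^{8} (−1)^j C(8,j)·(8−j)!.
Computing: 40320 − 40320 + 20160 − 6720 + 1680 − 336 + 56 − 8 + 1 = 14833.

14833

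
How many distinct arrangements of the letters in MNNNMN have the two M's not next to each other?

Total arrangements of MNNNMN: 6!/(4!·2!) = 15.
Arrangements with the M's together: treat MM as one letter, giving (5)!/(4!) = 5.
Subtracting, 15 − 5 = 10 arrangements keep the M's apart.

10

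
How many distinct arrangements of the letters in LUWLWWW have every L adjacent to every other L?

Treat the 2 copies of L as a single block. The multiset to arrange is then {LL, U, W, W, W, W}, 6 items in all.
That gives (6)!/(4!) = 30 arrangements.

30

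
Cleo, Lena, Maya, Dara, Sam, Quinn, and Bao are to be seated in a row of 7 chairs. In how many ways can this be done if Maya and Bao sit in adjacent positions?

1440

Place the 5 others and the Maya-Bao pair as 6 objects in a line; the pair has 2 internal arrangements.
So the count is 2·(6)! = 1440.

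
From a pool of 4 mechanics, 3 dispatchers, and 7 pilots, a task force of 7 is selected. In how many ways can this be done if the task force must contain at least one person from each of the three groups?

Total 7-person selections from all 14: C(14,7) = 3432.
Selections missing a whole group: no mechanics → C(10,7) = 120; no dispatchers → C(11,7) = 330; no pilots → C(7,7) = 1.
Add back selections omitting two groups (i.e. drawn from a single group): C(4,7) + C(3,7) + C(7,7) = 1.
By inclusion–exclusion: 3432 − 451 + 1 = 2982.

2982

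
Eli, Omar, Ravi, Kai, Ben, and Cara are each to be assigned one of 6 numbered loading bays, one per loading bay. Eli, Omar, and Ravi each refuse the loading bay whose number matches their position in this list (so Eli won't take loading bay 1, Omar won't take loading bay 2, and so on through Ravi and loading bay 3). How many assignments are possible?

Let Aᵢ (for i ∈ {1, 2, 3}) be the placements that put person i in their forbidden loading bay. Any j of these fix j positions, leaving (6−j)! ways to fill the rest, and there are C(3,j) ways to pick which j.
By inclusion–exclusion, the number of valid placements is Σ_{j=0}^{3} (−1)^j C(3,j)·(6−j)!.
Computing: 720 − 360 + 72 − 6 = 426.

426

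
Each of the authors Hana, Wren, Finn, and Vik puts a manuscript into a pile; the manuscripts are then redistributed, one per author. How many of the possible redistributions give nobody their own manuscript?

Count assignments avoiding every fixed point. For any j of the 4 authors fixed to their own manuscript, the other 4−j can be arranged in (4−j)! ways.
By inclusion–exclusion this is Σ_{j=0}^{4} (−1)^j C(4,j)·(4−j)!.
Computing: 24 − 24 + 12 − 4 + 1 = 9.

9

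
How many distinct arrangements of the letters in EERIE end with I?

4

With the last slot taken by I, it remains to arrange the other 4 letters (EERE).
Those 4 letters have E appearing 3 times, giving (4)!/(3!) = 4.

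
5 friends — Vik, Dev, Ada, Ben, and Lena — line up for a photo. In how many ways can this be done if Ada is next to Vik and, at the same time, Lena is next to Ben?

Treat {Ada,Vik} as one block (2 orders) and {Lena,Ben} as another (2 orders).
That leaves 3 units to arrange: 2 × 2 × 3! = 4 × 6 = 24.

24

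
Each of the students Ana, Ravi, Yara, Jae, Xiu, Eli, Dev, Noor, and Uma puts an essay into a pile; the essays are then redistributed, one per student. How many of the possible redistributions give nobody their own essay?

133496

Count assignments avoiding every fixed point. For any j of the 9 students fixed to their own essay, the other 9−j can be arranged in (9−j)! ways.
By inclusion–exclusion this is Σ_{j=0}^{9} (−1)^j C(9,j)·(9−j)!.
Computing: 362880 − 362880 + 181440 − 60480 + 15120 − 3024 + 504 − 72 + 9 − 1 = 133496.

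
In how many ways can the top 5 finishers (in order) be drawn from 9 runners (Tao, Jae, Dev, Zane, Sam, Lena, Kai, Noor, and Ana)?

15120

This is an ordered selection of 5 from 9: P(9,5).
That gives 9 × 8 × 7 × 6 × 5 = 15120.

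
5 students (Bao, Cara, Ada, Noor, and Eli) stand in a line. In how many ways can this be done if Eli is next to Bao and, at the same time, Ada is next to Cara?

Treat {Eli,Bao} as one block (2 orders) and {Ada,Cara} as another (2 orders).
That leaves 3 units to arrange: 2 × 2 × 3! = 4 × 6 = 24.

24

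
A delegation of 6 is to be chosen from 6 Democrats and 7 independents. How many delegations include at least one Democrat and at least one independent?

With no constraint there are C(13,6) = 1716 possible selections.
Selections missing a whole group: no Democrats → C(7,6) = 7; no independents → C(6,6) = 1.
Both groups omitted at once is impossible, so 1716 − 8 = 1708.

1708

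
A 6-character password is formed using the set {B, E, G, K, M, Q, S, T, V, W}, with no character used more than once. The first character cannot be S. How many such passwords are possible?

136080

The first character has 10−1 = 9 choices (anything except S).
The remaining 5 characters are filled from the other 9 symbols without repetition: 9 × 8 × 7 × 6 × 5 = 15120.
Total: 9 × 15120 = 136080.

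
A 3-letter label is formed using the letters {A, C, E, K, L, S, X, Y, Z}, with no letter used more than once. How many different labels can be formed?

With no repetition, fill the 3 letters in order: 9 choices, then 8, down to 7.
9 × 8 × 7 = 504.

504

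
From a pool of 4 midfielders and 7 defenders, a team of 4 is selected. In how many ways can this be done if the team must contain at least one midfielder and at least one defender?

With no constraint there are C(11,4) = 330 possible selections.
Subtract selections that omit an entire group: no midfielders → C(7,4) = 35; no defenders → C(4,4) = 1.
Both groups omitted at once is impossible, so 330 − 36 = 294.

294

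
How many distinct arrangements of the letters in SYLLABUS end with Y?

With the last slot taken by Y, it remains to arrange the other 7 letters (SLLABUS).
Those 7 letters have L appearing twice and S appearing twice, giving (7)!/(2!·2!) = 1260.

1260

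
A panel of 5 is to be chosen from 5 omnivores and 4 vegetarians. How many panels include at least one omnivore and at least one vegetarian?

Total 5-person selections from all 9: C(9,5) = 126.
Subtract selections that omit an entire group: no omnivores → C(4,5) = 0; no vegetarians → C(5,5) = 1.
Both groups omitted at once is impossible, so 126 − 1 = 125.

125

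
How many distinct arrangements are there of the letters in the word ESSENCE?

Letter multiplicities in ESSENCE: C×1, E×3, N×1, S×2.
So there are 7! / (3!·2!) = 420 distinguishable arrangements.

420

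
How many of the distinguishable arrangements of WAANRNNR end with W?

210

Fix W in the last position and arrange the remaining 7 letters.
Those 7 letters have A appearing twice, N appearing 3 times, and R appearing twice, giving (7)!/(3!·2!·2!) = 210.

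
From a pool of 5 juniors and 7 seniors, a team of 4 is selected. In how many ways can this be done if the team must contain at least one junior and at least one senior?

With no constraint there are C(12,4) = 495 possible selections.
Subtract selections that omit an entire group: no juniors → C(7,4) = 35; no seniors → C(5,4) = 5.
Both groups omitted at once is impossible, so 495 − 40 = 455.

455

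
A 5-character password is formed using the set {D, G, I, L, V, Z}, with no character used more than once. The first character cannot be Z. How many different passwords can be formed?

600

The first character has 6−1 = 5 choices (anything except Z).
The remaining 4 characters are filled from the other 5 symbols without repetition: 5 × 4 × 3 × 2 = 120.
Total: 5 × 120 = 600.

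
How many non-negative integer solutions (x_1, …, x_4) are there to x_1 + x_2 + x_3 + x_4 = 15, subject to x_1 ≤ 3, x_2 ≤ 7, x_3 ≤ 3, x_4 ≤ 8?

64

Ignoring the caps, the number of non-negative solutions to x_1+…+x_4 = 15 is C(18,3) = 816.
Subtract solutions that violate a single cap (substitute x_i' = x_i − (cap_i+1)): x_1 ≥ 4 gives C(14,3) = 364; x_2 ≥ 8 gives C(10,3) = 120; x_3 ≥ 4 gives C(14,3) = 364; x_4 ≥ 9 gives C(9,3) = 84. Together 932.
Add back pairs where two caps are both exceeded: 20 + 120 + 10 + 20 + 0 + 10 = 180.
By inclusion–exclusion the count is 816 − 932 + 180 = 64.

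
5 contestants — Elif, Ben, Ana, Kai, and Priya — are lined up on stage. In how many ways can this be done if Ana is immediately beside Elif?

Treat {Ana, Elif} as a single unit. There are 4 units to order, and the pair itself can be ordered 2 ways.
So the count is 2·(4)! = 48.

48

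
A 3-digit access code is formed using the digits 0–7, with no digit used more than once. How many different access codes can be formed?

336

This is a permutation of 3 out of 8: P(8,3) = 8!/5!.
That product is 8 × 7 × 6 = 336.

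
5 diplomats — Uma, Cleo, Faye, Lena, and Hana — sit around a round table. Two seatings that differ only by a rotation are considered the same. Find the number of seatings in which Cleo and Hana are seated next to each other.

Glue Cleo and Hana into a block (2 internal orders). Seating 4 units around a circle gives (3)! arrangements.
So 2 × (3)! = 2 × 6 = 12.

12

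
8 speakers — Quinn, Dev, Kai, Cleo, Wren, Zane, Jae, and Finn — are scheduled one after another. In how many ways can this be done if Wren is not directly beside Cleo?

There are 8! = 40320 arrangements in all. If Wren and Cleo are adjacent, merging them into one block gives 2·(7)! = 10080 arrangements.
So 40320 − 10080 = 30240 arrangements keep them apart.

30240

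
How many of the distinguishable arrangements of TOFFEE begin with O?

30

With the first slot taken by O, it remains to arrange the other 5 letters (TFFEE).
Those 5 letters have E appearing twice and F appearing twice, giving (5)!/(2!·2!) = 30.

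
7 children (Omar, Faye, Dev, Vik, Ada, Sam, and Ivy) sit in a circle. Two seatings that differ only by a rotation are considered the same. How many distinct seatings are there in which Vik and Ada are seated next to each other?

240

Glue Vik and Ada into a block (2 internal orders). Seating 6 units around a circle gives (5)! arrangements.
So 2 × (5)! = 2 × 120 = 240.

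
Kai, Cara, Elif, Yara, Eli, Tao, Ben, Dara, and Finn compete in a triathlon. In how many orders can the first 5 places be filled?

15120

This is an ordered selection of 5 from 9: P(9,5).
That gives 9 × 8 × 7 × 6 × 5 = 15120.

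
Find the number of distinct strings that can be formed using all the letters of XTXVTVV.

210

XTXVTVV has 7 letters with T appearing twice, V appearing 3 times, and X appearing twice.
The number of distinct arrangements is 7!/(3!·2!·2!) = 5040/24 = 210.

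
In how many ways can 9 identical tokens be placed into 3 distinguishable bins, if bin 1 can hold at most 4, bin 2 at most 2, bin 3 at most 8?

Ignoring the caps, the number of non-negative solutions to x_1+…+x_3 = 9 is C(11,2) = 55.
Subtract solutions that violate a single cap (substitute x_i' = x_i − (cap_i+1)): x_1 ≥ 5 gives C(6,2) = 15; x_2 ≥ 3 gives C(8,2) = 28; x_3 ≥ 9 gives C(2,2) = 1. Together 44.
Add back pairs where two caps are both exceeded: 3 + 0 + 0 = 3.
By inclusion–exclusion the count is 55 − 44 + 3 = 14.

14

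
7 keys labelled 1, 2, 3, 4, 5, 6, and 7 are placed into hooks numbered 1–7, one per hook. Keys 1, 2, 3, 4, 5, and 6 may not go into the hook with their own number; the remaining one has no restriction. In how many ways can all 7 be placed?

2119

Let Aᵢ (for 1 ≤ i ≤ 6) be the placements that put key i in its forbidden hook. Any j of these fix j positions, leaving (7−j)! ways to fill the rest, and there are C(6,j) ways to pick which j.
By inclusion–exclusion, the number of valid placements is Σ_{j=0}^{6} (−1)^j C(6,j)·(7−j)!.
Computing: 5040 − 4320 + 1800 − 480 + 90 − 12 + 1 = 2119.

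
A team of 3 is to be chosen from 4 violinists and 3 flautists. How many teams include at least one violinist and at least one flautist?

30

With no constraint there are C(7,3) = 35 possible selections.
Subtract selections that omit an entire group: no violinists → C(3,3) = 1; no flautists → C(4,3) = 4.
Both groups omitted at once is impossible, so 35 − 5 = 30.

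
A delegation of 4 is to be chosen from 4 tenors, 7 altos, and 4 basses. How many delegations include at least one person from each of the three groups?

With no constraint there are C(15,4) = 1365 possible selections.
Subtract selections that omit an entire group: no tenors → C(11,4) = 330; no altos → C(8,4) = 70; no basses → C(11,4) = 330.
Add back selections omitting two groups (i.e. drawn from a single group): C(4,4) + C(7,4) + C(4,4) = 37.
By inclusion–exclusion: 1365 − 730 + 37 = 672.

672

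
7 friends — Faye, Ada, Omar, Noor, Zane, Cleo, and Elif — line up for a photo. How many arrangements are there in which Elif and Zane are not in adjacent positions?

There are 7! = 5040 arrangements in all. If Elif and Zane are adjacent, merging them into one block gives 2·(6)! = 1440 arrangements.
So 5040 − 1440 = 3600 arrangements keep them apart.

3600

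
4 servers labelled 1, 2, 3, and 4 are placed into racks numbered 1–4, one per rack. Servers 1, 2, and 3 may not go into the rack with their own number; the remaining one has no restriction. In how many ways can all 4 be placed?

11

Let Aᵢ (for i ∈ {1, 2, 3}) be the placements that put server i in its forbidden rack. Any j of these fix j positions, leaving (4−j)! ways to fill the rest, and there are C(3,j) ways to pick which j.
By inclusion–exclusion, the number of valid placements is Σ_{j=0}^{3} (−1)^j C(3,j)·(4−j)!.
Computing: 24 − 18 + 6 − 1 = 11.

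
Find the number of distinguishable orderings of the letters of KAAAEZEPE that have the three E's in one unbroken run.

840

Treat the 3 copies of E as a single block. The multiset to arrange is then {EEE, A, A, A, K, P, Z}, 7 items in all.
That gives (7)!/(3!) = 840 arrangements.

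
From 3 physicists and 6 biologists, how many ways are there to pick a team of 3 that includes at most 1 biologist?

Split by how many biologists are chosen (0 through 1).
Sum: C(6,0)·C(3,3) + C(6,1)·C(3,2) = 1 + 18 = 19.

19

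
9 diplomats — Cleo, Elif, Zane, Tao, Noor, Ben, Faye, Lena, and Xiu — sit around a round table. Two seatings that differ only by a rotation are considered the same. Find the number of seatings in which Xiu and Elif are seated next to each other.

Glue Xiu and Elif into a block (2 internal orders). Seating 8 units around a circle gives (7)! arrangements.
So 2 × (7)! = 2 × 5040 = 10080.

10080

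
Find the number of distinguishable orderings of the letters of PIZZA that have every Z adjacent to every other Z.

Treat the 2 copies of Z as a single block. The multiset to arrange is then {ZZ, A, I, P}, 4 items in all.
All 4 items are distinct, so there are (4)! = 24 arrangements.

24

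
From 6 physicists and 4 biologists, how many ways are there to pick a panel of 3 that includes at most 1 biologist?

80

Split by how many biologists are chosen (0 through 1).
Sum: C(4,0)·C(6,3) + C(4,1)·C(6,2) = 20 + 60 = 80.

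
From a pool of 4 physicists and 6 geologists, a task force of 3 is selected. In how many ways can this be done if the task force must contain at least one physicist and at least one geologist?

Unrestricted: C(10,3) = 120 ways to pick any 3 of the 10.
Subtract selections that omit an entire group: no physicists → C(6,3) = 20; no geologists → C(4,3) = 4.
Both groups omitted at once is impossible, so 120 − 24 = 96.

96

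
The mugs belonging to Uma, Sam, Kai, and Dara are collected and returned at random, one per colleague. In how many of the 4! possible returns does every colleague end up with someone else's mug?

Let Aᵢ be the assignments in which colleague i gets their own mug. We want the size of the complement of A₁∪…∪A_4.
By inclusion–exclusion this is Σ_{j=0}^{4} (−1)^j C(4,j)·(4−j)!.
Computing: 24 − 24 + 12 − 4 + 1 = 9.

9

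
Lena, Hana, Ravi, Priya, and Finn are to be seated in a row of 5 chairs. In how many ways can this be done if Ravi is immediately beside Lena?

48

Treat {Ravi, Lena} as a single unit. There are 4 units to order, and the pair itself can be ordered 2 ways.
That gives 2 × 4! = 2 × 24 = 48.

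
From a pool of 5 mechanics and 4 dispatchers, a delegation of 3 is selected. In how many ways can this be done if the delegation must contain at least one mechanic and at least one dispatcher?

Unrestricted: C(9,3) = 84 ways to pick any 3 of the 9.
Subtract selections that omit an entire group: no mechanics → C(4,3) = 4; no dispatchers → C(5,3) = 10.
Both groups omitted at once is impossible, so 84 − 14 = 70.

70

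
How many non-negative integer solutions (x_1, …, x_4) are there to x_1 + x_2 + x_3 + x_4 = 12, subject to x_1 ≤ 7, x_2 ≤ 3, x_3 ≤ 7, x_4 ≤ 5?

Without the upper bounds there are C(15,3) = 455 ways to split 12 among 4 variables.
Subtract solutions that violate a single cap (substitute x_i' = x_i − (cap_i+1)): x_1 ≥ 8 gives C(7,3) = 35; x_2 ≥ 4 gives C(11,3) = 165; x_3 ≥ 8 gives C(7,3) = 35; x_4 ≥ 6 gives C(9,3) = 84. Together 319.
Add back pairs where two caps are both exceeded: 1 + 0 + 0 + 1 + 10 + 0 = 12.
By inclusion–exclusion the count is 455 − 319 + 12 = 148.

148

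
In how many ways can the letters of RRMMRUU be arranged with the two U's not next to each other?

There are 7!/(3!·2!·2!) = 210 arrangements of RRMMRUU in total.
Arrangements with the U's together: treat UU as one letter, giving (6)!/(3!·2!) = 60.
Subtracting, 210 − 60 = 150 arrangements keep the U's apart.

150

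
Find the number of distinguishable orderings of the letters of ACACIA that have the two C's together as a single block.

Treat the 2 copies of C as a single block. The multiset to arrange is then {CC, A, A, A, I}, 5 items in all.
That gives (5)!/(3!) = 20 arrangements.

20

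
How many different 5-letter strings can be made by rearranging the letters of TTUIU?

TTUIU has 5 letters with T appearing twice and U appearing twice.
So there are 5! / (2!·2!) = 30 distinguishable arrangements.

30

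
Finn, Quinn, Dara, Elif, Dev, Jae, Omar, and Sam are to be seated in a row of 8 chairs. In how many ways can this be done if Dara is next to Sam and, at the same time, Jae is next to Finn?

2880

Treat {Dara,Sam} as one block (2 orders) and {Jae,Finn} as another (2 orders).
That leaves 6 units to arrange: 2 × 2 × 6! = 4 × 720 = 2880.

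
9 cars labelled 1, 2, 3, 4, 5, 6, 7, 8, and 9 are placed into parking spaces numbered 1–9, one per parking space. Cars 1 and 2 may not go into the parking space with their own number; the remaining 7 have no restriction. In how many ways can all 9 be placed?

Let Aᵢ (for i ∈ {1, 2}) be the placements that put car i in its forbidden parking space. Any j of these fix j positions, leaving (9−j)! ways to fill the rest, and there are C(2,j) ways to pick which j.
By inclusion–exclusion, the number of valid placements is Σ_{j=0}^{2} (−1)^j C(2,j)·(9−j)!.
Computing: 362880 − 80640 + 5040 = 287280.

287280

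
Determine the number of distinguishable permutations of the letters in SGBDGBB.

420

SGBDGBB has 7 letters with B appearing 3 times and G appearing twice.
So there are 7! / (3!·2!) = 420 distinguishable arrangements.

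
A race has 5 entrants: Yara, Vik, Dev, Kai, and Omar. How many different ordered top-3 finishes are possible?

This is an ordered selection of 3 from 5: P(5,3).
That gives 5 × 4 × 3 = 60.

60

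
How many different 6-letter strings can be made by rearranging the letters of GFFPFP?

60

The 6 letters of GFFPFP have repeats: F appearing 3 times and P appearing twice.
The number of distinct arrangements is 6!/(3!·2!) = 720/12 = 60.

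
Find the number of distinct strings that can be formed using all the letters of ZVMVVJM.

420

Letter multiplicities in ZVMVVJM: J×1, M×2, V×3, Z×1.
So there are 7! / (3!·2!) = 420 distinguishable arrangements.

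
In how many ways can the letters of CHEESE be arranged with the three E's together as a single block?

24

Treat the 3 copies of E as a single block. The multiset to arrange is then {EEE, C, H, S}, 4 items in all.
All 4 items are distinct, so there are (4)! = 24 arrangements.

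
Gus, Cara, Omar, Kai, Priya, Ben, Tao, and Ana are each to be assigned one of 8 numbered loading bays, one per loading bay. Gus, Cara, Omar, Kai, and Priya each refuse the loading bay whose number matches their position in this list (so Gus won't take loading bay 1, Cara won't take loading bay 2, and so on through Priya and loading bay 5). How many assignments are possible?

21234

Let Aᵢ (for 1 ≤ i ≤ 5) be the placements that put person i in their forbidden loading bay. Any j of these fix j positions, leaving (8−j)! ways to fill the rest, and there are C(5,j) ways to pick which j.
By inclusion–exclusion, the number of valid placements is Σ_{j=0}^{5} (−1)^j C(5,j)·(8−j)!.
Computing: 40320 − 25200 + 7200 − 1200 + 120 − 6 = 21234.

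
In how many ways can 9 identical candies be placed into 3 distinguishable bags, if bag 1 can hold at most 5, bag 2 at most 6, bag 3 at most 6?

33

Without the upper bounds there are C(11,2) = 55 ways to split 9 among 3 bags.
Subtract solutions that violate a single cap (substitute x_i' = x_i − (cap_i+1)): x_1 ≥ 6 gives C(5,2) = 10; x_2 ≥ 7 gives C(4,2) = 6; x_3 ≥ 7 gives C(4,2) = 6. Together 22.
No two caps can be exceeded simultaneously, so the pair terms are all 0.
By inclusion–exclusion the count is 55 − 22 + 0 = 33.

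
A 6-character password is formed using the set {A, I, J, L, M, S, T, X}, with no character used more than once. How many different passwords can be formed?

With no repetition, fill the 6 characters in order: 8 choices, then 7, down to 3.
8 × 7 × 6 × 5 × 4 × 3 = 20160.

20160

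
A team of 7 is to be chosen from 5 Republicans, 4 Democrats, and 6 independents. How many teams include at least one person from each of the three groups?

Unrestricted: C(15,7) = 6435 ways to pick any 7 of the 15.
Selections missing a whole group: no Republicans → C(10,7) = 120; no Democrats → C(11,7) = 330; no independents → C(9,7) = 36.
Add back selections omitting two groups (i.e. drawn from a single group): C(5,7) + C(4,7) + C(6,7) = 0.
By inclusion–exclusion: 6435 − 486 + 0 = 5949.

5949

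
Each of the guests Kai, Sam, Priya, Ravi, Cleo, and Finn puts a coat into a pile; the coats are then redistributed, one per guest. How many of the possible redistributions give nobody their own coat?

265

This is the derangement count D_6: permutations of 6 items with no fixed point.
By inclusion–exclusion this is Σ_{j=0}^{6} (−1)^j C(6,j)·(6−j)!.
Computing: 720 − 720 + 360 − 120 + 30 − 6 + 1 = 265.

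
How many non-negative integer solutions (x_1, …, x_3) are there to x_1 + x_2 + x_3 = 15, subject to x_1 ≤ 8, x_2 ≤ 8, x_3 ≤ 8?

By stars and bars, unrestricted non-negative solutions to x_1+…+x_3 = 15 number C(15+2,2) = 136.
Subtract solutions that violate a single cap (substitute x_i' = x_i − (cap_i+1)): x_1 ≥ 9 gives C(8,2) = 28; x_2 ≥ 9 gives C(8,2) = 28; x_3 ≥ 9 gives C(8,2) = 28. Together 84.
No two caps can be exceeded simultaneously, so the pair terms are all 0.
By inclusion–exclusion the count is 136 − 84 + 0 = 52.

52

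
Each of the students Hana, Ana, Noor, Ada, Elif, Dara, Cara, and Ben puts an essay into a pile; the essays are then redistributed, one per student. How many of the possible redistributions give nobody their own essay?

Let Aᵢ be the assignments in which student i gets their own essay. We want the size of the complement of A₁∪…∪A_8.
By inclusion–exclusion this is Σ_{j=0}^{8} (−1)^j C(8,j)·(8−j)!.
Computing: 40320 − 40320 + 20160 − 6720 + 1680 − 336 + 56 − 8 + 1 = 14833.

14833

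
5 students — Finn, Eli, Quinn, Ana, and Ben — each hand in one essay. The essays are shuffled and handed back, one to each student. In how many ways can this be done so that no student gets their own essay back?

Let Aᵢ be the assignments in which student i gets their own essay. We want the size of the complement of A₁∪…∪A_5.
By inclusion–exclusion this is Σ_{j=0}^{5} (−1)^j C(5,j)·(5−j)!.
Computing: 120 − 120 + 60 − 20 + 5 − 1 = 44.

44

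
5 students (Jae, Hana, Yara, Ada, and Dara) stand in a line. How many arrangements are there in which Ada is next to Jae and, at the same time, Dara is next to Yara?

Treat {Ada,Jae} as one block (2 orders) and {Dara,Yara} as another (2 orders).
That leaves 3 units to arrange: 2 × 2 × 3! = 4 × 6 = 24.

24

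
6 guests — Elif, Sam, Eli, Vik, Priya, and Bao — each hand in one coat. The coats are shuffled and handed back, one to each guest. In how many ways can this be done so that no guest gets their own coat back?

265

Count assignments avoiding every fixed point. For any j of the 6 guests fixed to their own coat, the other 6−j can be arranged in (6−j)! ways.
By inclusion–exclusion this is Σ_{j=0}^{6} (−1)^j C(6,j)·(6−j)!.
Computing: 720 − 720 + 360 − 120 + 30 − 6 + 1 = 265.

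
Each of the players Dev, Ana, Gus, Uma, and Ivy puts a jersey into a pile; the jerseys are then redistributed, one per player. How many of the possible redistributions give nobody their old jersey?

44

Count assignments avoiding every fixed point. For any j of the 5 players fixed to their old jersey, the other 5−j can be arranged in (5−j)! ways.
By inclusion–exclusion this is Σ_{j=0}^{5} (−1)^j C(5,j)·(5−j)!.
Computing: 120 − 120 + 60 − 20 + 5 − 1 = 44.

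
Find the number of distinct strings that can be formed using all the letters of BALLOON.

1260

The 7 letters of BALLOON have repeats: L appearing twice and O appearing twice.
The number of distinct arrangements is 7!/(2!·2!) = 5040/4 = 1260.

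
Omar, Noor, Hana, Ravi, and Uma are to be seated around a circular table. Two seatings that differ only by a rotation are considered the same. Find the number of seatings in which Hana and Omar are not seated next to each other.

Without the restriction there are (4)! = 24 seatings.
Those with Hana next to Omar: fuse the pair into one unit and seat 4 units around a circle — 2·(3)! = 12.
Subtracting, 24 − 12 = 12.

12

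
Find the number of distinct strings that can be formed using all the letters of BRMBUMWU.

BRMBUMWU has 8 letters with B appearing twice, M appearing twice, and U appearing twice.
So there are 8! / (2!·2!·2!) = 5040 distinguishable arrangements.

5040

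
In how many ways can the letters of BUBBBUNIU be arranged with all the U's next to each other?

210

Treat the 3 copies of U as a single block. The multiset to arrange is then {UUU, B, B, B, B, I, N}, 7 items in all.
That gives (7)!/(4!) = 210 arrangements.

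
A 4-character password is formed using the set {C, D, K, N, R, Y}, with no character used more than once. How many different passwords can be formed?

This is a permutation of 4 out of 6: P(6,4) = 6!/2!.
That product is 6 × 5 × 4 × 3 = 360.

360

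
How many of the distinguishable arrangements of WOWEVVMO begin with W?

With the first slot taken by W, it remains to arrange the other 7 letters (OWEVVMO).
Those 7 letters have O appearing twice and V appearing twice, giving (7)!/(2!·2!) = 1260.

1260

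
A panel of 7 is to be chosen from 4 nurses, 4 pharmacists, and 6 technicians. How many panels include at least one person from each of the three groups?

Total 7-person selections from all 14: C(14,7) = 3432.
Subtract selections that omit an entire group: no nurses → C(10,7) = 120; no pharmacists → C(10,7) = 120; no technicians → C(8,7) = 8.
Add back selections omitting two groups (i.e. drawn from a single group): C(4,7) + C(4,7) + C(6,7) = 0.
By inclusion–exclusion: 3432 − 248 + 0 = 3184.

3184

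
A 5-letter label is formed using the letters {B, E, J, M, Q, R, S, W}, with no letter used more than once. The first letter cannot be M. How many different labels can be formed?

The first letter has 8−1 = 7 choices (anything except M).
The remaining 4 letters are filled from the other 7 symbols without repetition: 7 × 6 × 5 × 4 = 840.
Total: 7 × 840 = 5880.

5880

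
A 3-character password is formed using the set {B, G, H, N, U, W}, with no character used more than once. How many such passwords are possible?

This is a permutation of 3 out of 6: P(6,3) = 6!/3!.
6 × 5 × 4 = 120.

120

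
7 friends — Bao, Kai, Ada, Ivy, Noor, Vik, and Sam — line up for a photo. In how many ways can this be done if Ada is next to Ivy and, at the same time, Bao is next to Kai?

Treat {Ada,Ivy} as one block (2 orders) and {Bao,Kai} as another (2 orders).
That leaves 5 units to arrange: 2 × 2 × 5! = 4 × 120 = 480.

480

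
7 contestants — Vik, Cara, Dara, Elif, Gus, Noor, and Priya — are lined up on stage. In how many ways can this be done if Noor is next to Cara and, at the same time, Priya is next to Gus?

Treat {Noor,Cara} as one block (2 orders) and {Priya,Gus} as another (2 orders).
That leaves 5 units to arrange: 2 × 2 × 5! = 4 × 120 = 480.

480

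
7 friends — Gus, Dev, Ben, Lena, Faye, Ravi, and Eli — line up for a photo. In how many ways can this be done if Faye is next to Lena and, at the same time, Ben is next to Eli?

480

Treat {Faye,Lena} as one block (2 orders) and {Ben,Eli} as another (2 orders).
That leaves 5 units to arrange: 2 × 2 × 5! = 4 × 120 = 480.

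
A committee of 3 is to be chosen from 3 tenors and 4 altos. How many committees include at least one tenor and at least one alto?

Total 3-person selections from all 7: C(7,3) = 35.
Selections missing a whole group: no tenors → C(4,3) = 4; no altos → C(3,3) = 1.
Both groups omitted at once is impossible, so 35 − 5 = 30.

30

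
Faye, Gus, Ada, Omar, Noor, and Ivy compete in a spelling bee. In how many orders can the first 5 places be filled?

720

This is an ordered selection of 5 from 6: P(6,5).
That gives 6 × 5 × 4 × 3 × 2 = 720.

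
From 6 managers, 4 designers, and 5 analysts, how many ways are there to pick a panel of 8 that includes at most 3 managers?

Split by how many managers are chosen (0 through 3).
Sum: C(6,0)·C(9,8) + C(6,1)·C(9,7) + C(6,2)·C(9,6) + C(6,3)·C(9,5) = 9 + 216 + 1260 + 2520 = 4005.

4005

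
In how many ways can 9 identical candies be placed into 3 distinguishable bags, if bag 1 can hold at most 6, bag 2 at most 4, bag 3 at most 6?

By stars and bars, unrestricted non-negative solutions to x_1+…+x_3 = 9 number C(9+2,2) = 55.
Subtract solutions that violate a single cap (substitute x_i' = x_i − (cap_i+1)): x_1 ≥ 7 gives C(4,2) = 6; x_2 ≥ 5 gives C(6,2) = 15; x_3 ≥ 7 gives C(4,2) = 6. Together 27.
No two caps can be exceeded simultaneously, so the pair terms are all 0.
By inclusion–exclusion the count is 55 − 27 + 0 = 28.

28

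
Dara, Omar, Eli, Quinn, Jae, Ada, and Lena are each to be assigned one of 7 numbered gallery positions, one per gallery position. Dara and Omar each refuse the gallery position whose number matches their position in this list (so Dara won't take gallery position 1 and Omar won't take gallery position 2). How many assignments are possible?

3720

Let Aᵢ (for i ∈ {1, 2}) be the placements that put person i in their forbidden gallery position. Any j of these fix j positions, leaving (7−j)! ways to fill the rest, and there are C(2,j) ways to pick which j.
By inclusion–exclusion, the number of valid placements is Σ_{j=0}^{2} (−1)^j C(2,j)·(7−j)!.
Computing: 5040 − 1440 + 120 = 3720.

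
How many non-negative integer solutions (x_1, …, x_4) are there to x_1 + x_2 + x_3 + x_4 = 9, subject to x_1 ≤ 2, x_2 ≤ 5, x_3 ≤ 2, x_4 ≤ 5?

36

Ignoring the caps, the number of non-negative solutions to x_1+…+x_4 = 9 is C(12,3) = 220.
Subtract solutions that violate a single cap (substitute x_i' = x_i − (cap_i+1)): x_1 ≥ 3 gives C(9,3) = 84; x_2 ≥ 6 gives C(6,3) = 20; x_3 ≥ 3 gives C(9,3) = 84; x_4 ≥ 6 gives C(6,3) = 20. Together 208.
Add back pairs where two caps are both exceeded: 1 + 20 + 1 + 1 + 0 + 1 = 24.
By inclusion–exclusion the count is 220 − 208 + 24 = 36.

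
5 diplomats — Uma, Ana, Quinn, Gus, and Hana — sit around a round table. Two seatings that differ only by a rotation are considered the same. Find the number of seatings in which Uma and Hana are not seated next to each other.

12

All circular seatings of 5 people number (4)! = 24.
Seatings with Uma beside Hana: treat them as a block with 2 internal orders, giving 2 × (3)! = 12.
Subtracting, 24 − 12 = 12.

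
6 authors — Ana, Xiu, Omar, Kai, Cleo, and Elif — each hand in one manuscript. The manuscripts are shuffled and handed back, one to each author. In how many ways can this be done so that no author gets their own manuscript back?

Let Aᵢ be the assignments in which author i gets their own manuscript. We want the size of the complement of A₁∪…∪A_6.
By inclusion–exclusion this is Σ_{j=0}^{6} (−1)^j C(6,j)·(6−j)!.
Computing: 720 − 720 + 360 − 120 + 30 − 6 + 1 = 265.

265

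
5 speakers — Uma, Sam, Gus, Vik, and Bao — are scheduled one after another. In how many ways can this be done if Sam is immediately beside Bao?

48

Place the 3 others and the Sam-Bao pair as 4 objects in a line; the pair has 2 internal arrangements.
So the count is 2·(4)! = 48.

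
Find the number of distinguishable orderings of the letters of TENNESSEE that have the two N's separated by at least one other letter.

There are 9!/(4!·2!·2!) = 3780 arrangements of TENNESSEE in total.
Arrangements with the N's together: treat NN as one letter, giving (8)!/(4!·2!) = 840.
Subtracting, 3780 − 840 = 2940 arrangements keep the N's apart.

2940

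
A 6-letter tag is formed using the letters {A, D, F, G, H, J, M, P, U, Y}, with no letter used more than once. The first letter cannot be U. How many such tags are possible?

136080

The first letter has 10−1 = 9 choices (anything except U).
The remaining 5 letters are filled from the other 9 symbols without repetition: 9 × 8 × 7 × 6 × 5 = 15120.
Total: 9 × 15120 = 136080.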